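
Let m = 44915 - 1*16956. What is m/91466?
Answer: 27959/91466 ≈ 0.30568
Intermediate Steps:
m = 27959 (m = 44915 - 16956 = 27959)
m/91466 = 27959/91466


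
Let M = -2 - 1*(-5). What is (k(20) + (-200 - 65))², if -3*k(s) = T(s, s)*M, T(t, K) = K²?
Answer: 442225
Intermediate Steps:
M = 3 (M = -2 + 5 = 3)
k(s) = -s² (k(s) = -s²*3/3 = -s²)
(k(20) + (-200 - 65))² = (-1*20² + (-200 - 65))² = (-1*400 - 265)² = (-400 - 265)² = (-665)² = 442225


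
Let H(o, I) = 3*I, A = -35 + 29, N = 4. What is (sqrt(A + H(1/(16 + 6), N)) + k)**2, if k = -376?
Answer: (376 - sqrt(6))**2 ≈ 1.3954e+5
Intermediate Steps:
A = -6
(sqrt(A + H(1/(16 + 6), N)) + k)**2 = (sqrt(-6 + 3*4) - 376)**2 = (sqrt(-6 + 12) - 376)**2 = (sqrt(6) - 376)**2 = (-376 + sqrt(6))**2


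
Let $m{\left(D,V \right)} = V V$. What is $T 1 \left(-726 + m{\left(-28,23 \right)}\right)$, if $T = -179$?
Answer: $35263$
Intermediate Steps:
$m{\left(D,V \right)} = V^{2}$
$T 1 \left(-726 + m{\left(-28,23 \right)}\right) = \left(-179\right) 1 \left(-726 + 23^{2}\right) = - 179 \left(-726 + 529\right) = \left(-179\right) \left(-197\right) = 35263$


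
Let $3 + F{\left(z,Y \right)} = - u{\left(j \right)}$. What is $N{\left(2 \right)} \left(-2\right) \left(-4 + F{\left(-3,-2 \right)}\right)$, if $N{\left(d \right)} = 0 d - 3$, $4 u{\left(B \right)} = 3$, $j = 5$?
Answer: $- \frac{93}{2} \approx -46.5$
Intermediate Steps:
$u{\left(B \right)} = \frac{3}{4}$ ($u{\left(B \right)} = \frac{1}{4} \cdot 3 = \frac{3}{4}$)
$F{\left(z,Y \right)} = - \frac{15}{4}$ ($F{\left(z,Y \right)} = -3 - \frac{3}{4} = - \frac{15}{4}$)
$N{\left(d \right)} = -3$ ($N{\left(d \right)} = 0 - 3 = -3$)
$N{\left(2 \right)} \left(-2\right) \left(-4 + F{\left(-3,-2 \right)}\right) = \left(-3\right) \left(-2\right) \left(-4 - \frac{15}{4}\right) = 6 \left(- \frac{31}{4}\right) = - \frac{93}{2}$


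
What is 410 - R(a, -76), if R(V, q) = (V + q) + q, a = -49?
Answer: 611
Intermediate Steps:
R(V, q) = V + 2*q
410 - R(a, -76) = 410 - (-49 + 2*(-76)) = 410 - (-49 - 152) = 410 - 1*(-201) = 410 + 201 = 611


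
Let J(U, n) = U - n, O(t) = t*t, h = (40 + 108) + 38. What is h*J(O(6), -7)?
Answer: 7998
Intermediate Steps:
h = 186 (h = 148 + 38 = 186)
O(t) = t²
h*J(O(6), -7) = 186*(6² - 1*(-7)) = 186*(36 + 7) = 186*43 = 7998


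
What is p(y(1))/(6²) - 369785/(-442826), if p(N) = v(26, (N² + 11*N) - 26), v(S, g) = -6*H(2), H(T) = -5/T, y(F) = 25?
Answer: 3325775/2656956 ≈ 1.2517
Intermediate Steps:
v(S, g) = 15 (v(S, g) = -(-30)/2 = -6*(-5/2) = 15)
p(N) = 15
p(y(1))/(6²) - 369785/(-442826) = 15/(6²) - 369785/(-442826) = 15/36 - 369785*(-1/442826) = 15*(1/36) + 369785/442826 = 5/12 + 369785/442826 = 3325775/2656956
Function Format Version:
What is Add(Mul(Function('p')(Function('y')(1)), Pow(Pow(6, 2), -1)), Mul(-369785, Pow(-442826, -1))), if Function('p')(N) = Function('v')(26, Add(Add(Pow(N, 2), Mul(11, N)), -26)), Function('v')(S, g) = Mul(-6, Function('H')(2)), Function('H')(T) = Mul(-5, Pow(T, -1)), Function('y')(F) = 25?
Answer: Rational(3325775, 2656956) ≈ 1.2517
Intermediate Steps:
Function('v')(S, g) = 15 (Function('v')(S, g) = Mul(-6, Mul(-5, Pow(2, -1))) = Mul(-6, Mul(-5, Rational(1, 2))) = Mul(-6, Rational(-5, 2)) = 15)
Function('p')(N) = 15
Add(Mul(Function('p')(Function('y')(1)), Pow(Pow(6, 2), -1)), Mul(-369785, Pow(-442826, -1))) = Add(Mul(15, Pow(Pow(6, 2), -1)), Mul(-369785, Pow(-442826, -1))) = Add(Mul(15, Pow(36, -1)), Mul(-369785, Rational(-1, 442826))) = Add(Mul(15, Rational(1, 36)), Rational(369785, 442826)) = Add(Rational(5, 12), Rational(369785, 442826)) = Rational(3325775, 2656956)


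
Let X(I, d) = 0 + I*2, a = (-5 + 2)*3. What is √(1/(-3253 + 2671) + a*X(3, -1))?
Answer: I*√18291678/582 ≈ 7.3486*I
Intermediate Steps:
a = -9 (a = -3*3 = -9)
X(I, d) = 2*I (X(I, d) = 0 + 2*I = 2*I)
√(1/(-3253 + 2671) + a*X(3, -1)) = √(1/(-3253 + 2671) - 18*3) = √(1/(-582) - 9*6) = √(-1/582 - 54) = √(-31429/582) = I*√18291678/582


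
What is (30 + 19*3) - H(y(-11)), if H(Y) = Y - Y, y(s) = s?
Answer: 87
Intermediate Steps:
H(Y) = 0
(30 + 19*3) - H(y(-11)) = (30 + 19*3) - 1*0 = (30 + 57) + 0 = 87 + 0 = 87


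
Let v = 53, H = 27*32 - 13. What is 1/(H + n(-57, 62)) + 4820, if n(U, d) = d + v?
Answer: 4656121/966 ≈ 4820.0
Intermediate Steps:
H = 851 (H = 864 - 13 = 851)
n(U, d) = 53 + d (n(U, d) = d + 53 = 53 + d)
1/(H + n(-57, 62)) + 4820 = 1/(851 + (53 + 62)) + 4820 = 1/(851 + 115) + 4820 = 1/966 + 4820 = 4656121/966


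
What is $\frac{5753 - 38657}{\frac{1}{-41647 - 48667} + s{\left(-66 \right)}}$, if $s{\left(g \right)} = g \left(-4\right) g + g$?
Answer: $\frac{2971691856}{1579591861} \approx 1.8813$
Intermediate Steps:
$s{\left(g \right)} = g - 4 g^{2}$ ($s{\left(g \right)} = - 4 g g + g = - 4 g^{2} + g = g - 4 g^{2}$)
$\frac{5753 - 38657}{\frac{1}{-41647 - 48667} + s{\left(-66 \right)}} = \frac{5753 - 38657}{\frac{1}{-41647 - 48667} - 66 \left(1 - -264\right)} = - \frac{32904}{\frac{1}{-90314} - 66 \left(1 + 264\right)} = - \frac{32904}{- \frac{1}{90314} - 17490} = - \frac{32904}{- \frac{1579591861}{90314}} = \left(-32904\right) \left(- \frac{90314}{1579591861}\right) = \frac{2971691856}{1579591861}$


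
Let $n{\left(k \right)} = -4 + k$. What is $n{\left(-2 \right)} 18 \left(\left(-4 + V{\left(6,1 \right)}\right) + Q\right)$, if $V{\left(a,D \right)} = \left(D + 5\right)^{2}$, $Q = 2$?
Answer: $-3672$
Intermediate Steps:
$V{\left(a,D \right)} = \left(5 + D\right)^{2}$
$n{\left(-2 \right)} 18 \left(\left(-4 + V{\left(6,1 \right)}\right) + Q\right) = \left(-4 - 2\right) 18 \left(\left(-4 + \left(5 + 1\right)^{2}\right) + 2\right) = \left(-6\right) 18 \left(\left(-4 + 6^{2}\right) + 2\right) = - 108 \left(\left(-4 + 36\right) + 2\right) = - 108 \left(32 + 2\right) = \left(-108\right) 34 = -3672$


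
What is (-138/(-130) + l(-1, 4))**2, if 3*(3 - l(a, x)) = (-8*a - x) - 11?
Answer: 1555009/38025 ≈ 40.894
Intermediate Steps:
l(a, x) = 20/3 + x/3 + 8*a/3 (l(a, x) = 3 - ((-8*a - x) - 11)/3 = 3 - ((-x - 8*a) - 11)/3 = 3 - (-11 - x - 8*a)/3 = 3 + (11/3 + x/3 + 8*a/3) = 20/3 + x/3 + 8*a/3)
(-138/(-130) + l(-1, 4))**2 = (-138/(-130) + (20/3 + (1/3)*4 + (8/3)*(-1)))**2 = (-138*(-1/130) + (20/3 + 4/3 - 8/3))**2 = (69/65 + 16/3)**2 = (1247/195)**2 = 1555009/38025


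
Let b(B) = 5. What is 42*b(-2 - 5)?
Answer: 210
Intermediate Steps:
42*b(-2 - 5) = 42*5 = 210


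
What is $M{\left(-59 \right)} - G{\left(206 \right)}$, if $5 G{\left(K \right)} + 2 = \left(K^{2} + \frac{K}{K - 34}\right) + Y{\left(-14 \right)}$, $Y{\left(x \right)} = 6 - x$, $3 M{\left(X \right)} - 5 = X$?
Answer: $- \frac{3658887}{430} \approx -8509.0$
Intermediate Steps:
$M{\left(X \right)} = \frac{5}{3} + \frac{X}{3}$
$G{\left(K \right)} = \frac{18}{5} + \frac{K^{2}}{5} + \frac{K}{5 \left(-34 + K\right)}$ ($G{\left(K \right)} = - \frac{2}{5} + \frac{\left(K^{2} + \frac{K}{K - 34}\right) + \left(6 - -14\right)}{5} = - \frac{2}{5} + \frac{\left(K^{2} + \frac{K}{-34 + K}\right) + \left(6 + 14\right)}{5} = - \frac{2}{5} + \frac{\left(K^{2} + \frac{K}{-34 + K}\right) + 20}{5} = - \frac{2}{5} + \frac{20 + K^{2} + \frac{K}{-34 + K}}{5} = - \frac{2}{5} + \left(4 + \frac{K^{2}}{5} + \frac{K}{5 \left(-34 + K\right)}\right) = \frac{18}{5} + \frac{K^{2}}{5} + \frac{K}{5 \left(-34 + K\right)}$)
$M{\left(-59 \right)} - G{\left(206 \right)} = \left(\frac{5}{3} + \frac{1}{3} \left(-59\right)\right) - \frac{-612 + 206^{3} - 34 \cdot 206^{2} + 19 \cdot 206}{5 \left(-34 + 206\right)} = \left(\frac{5}{3} - \frac{59}{3}\right) - \frac{-612 + 8741816 - 1442824 + 3914}{5 \cdot 172} = -18 - \frac{1}{5} \cdot \frac{1}{172} \left(-612 + 8741816 - 1442824 + 3914\right) = -18 - \frac{1}{5} \cdot \frac{1}{172} \cdot 7302294 = -18 - \frac{3651147}{430} = - \frac{3658887}{430}$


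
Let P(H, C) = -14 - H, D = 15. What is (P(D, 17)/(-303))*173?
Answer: 5017/303 ≈ 16.558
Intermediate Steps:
(P(D, 17)/(-303))*173 = ((-14 - 1*15)/(-303))*173 = ((-14 - 15)*(-1/303))*173 = -29*(-1/303)*173 = (29/303)*173 = 5017/303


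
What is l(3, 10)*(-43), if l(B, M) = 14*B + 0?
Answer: -1806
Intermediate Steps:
l(B, M) = 14*B
l(3, 10)*(-43) = (14*3)*(-43) = 42*(-43) = -1806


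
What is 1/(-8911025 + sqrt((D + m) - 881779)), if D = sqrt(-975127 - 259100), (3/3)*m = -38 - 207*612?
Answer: -1/(8911025 - sqrt(-1008501 + I*sqrt(1234227))) ≈ -1.1222e-7 - 1.2647e-11*I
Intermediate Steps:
m = -126722 (m = -38 - 207*612 = -38 - 126684 = -126722)
D = I*sqrt(1234227) (D = sqrt(-1234227) = I*sqrt(1234227) ≈ 1111.0*I)
1/(-8911025 + sqrt((D + m) - 881779)) = 1/(-8911025 + sqrt((I*sqrt(1234227) - 126722) - 881779)) = 1/(-8911025 + sqrt((-126722 + I*sqrt(1234227)) - 881779)) = 1/(-8911025 + sqrt(-1008501 + I*sqrt(1234227)))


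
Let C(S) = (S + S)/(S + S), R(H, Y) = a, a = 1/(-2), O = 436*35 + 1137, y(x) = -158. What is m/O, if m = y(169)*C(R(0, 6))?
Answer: -158/16397 ≈ -0.0096359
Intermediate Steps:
O = 16397 (O = 15260 + 1137 = 16397)
a = -1/2 ≈ -0.50000
R(H, Y) = -1/2
C(S) = 1 (C(S) = (2*S)/((2*S)) = (2*S)*(1/(2*S)) = 1)
m = -158 (m = -158*1 = -158)
m/O = -158/16397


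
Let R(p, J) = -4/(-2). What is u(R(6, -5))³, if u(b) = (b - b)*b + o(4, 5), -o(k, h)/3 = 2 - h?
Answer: 729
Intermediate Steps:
R(p, J) = 2 (R(p, J) = -4*(-½) = 2)
o(k, h) = -6 + 3*h (o(k, h) = -3*(2 - h) = -6 + 3*h)
u(b) = 9 (u(b) = (b - b)*b + (-6 + 3*5) = 0*b + (-6 + 15) = 0 + 9 = 9)
u(R(6, -5))³ = 9³ = 729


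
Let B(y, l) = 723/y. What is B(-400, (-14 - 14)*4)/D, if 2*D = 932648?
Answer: -723/186529600 ≈ -3.8761e-6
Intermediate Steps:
D = 466324 (D = (½)*932648 = 466324)
B(-400, (-14 - 14)*4)/D = (723/(-400))/466324 = (723*(-1/400))*(1/466324) = -723/400*1/466324 = -723/186529600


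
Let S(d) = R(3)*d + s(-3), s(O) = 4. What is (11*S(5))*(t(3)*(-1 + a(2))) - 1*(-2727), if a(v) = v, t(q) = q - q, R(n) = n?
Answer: 2727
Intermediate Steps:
t(q) = 0
S(d) = 4 + 3*d (S(d) = 3*d + 4 = 4 + 3*d)
(11*S(5))*(t(3)*(-1 + a(2))) - 1*(-2727) = (11*(4 + 3*5))*(0*(-1 + 2)) - 1*(-2727) = (11*(4 + 15))*(0*1) + 2727 = (11*19)*0 + 2727 = 209*0 + 2727 = 0 + 2727 = 2727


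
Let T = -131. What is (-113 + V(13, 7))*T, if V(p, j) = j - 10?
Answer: 15196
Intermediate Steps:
V(p, j) = -10 + j
(-113 + V(13, 7))*T = (-113 + (-10 + 7))*(-131) = (-113 - 3)*(-131) = -116*(-131) = 15196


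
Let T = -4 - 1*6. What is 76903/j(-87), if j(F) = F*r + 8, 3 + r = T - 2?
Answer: 76903/1313 ≈ 58.570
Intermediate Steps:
T = -10 (T = -4 - 6 = -10)
r = -15 (r = -3 + (-10 - 2) = -3 - 12 = -15)
j(F) = 8 - 15*F (j(F) = F*(-15) + 8 = -15*F + 8 = 8 - 15*F)
76903/j(-87) = 76903/(8 - 15*(-87)) = 76903/(8 + 1305) = 76903/1313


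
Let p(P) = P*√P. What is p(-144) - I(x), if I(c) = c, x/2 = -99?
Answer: 198 - 1728*I ≈ 198.0 - 1728.0*I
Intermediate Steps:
x = -198 (x = 2*(-99) = -198)
p(P) = P^(3/2)
p(-144) - I(x) = (-144)^(3/2) - 1*(-198) = -1728*I + 198 = 198 - 1728*I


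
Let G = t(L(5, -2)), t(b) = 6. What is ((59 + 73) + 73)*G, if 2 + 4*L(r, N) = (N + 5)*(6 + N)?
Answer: 1230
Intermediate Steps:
L(r, N) = -1/2 + (5 + N)*(6 + N)/4 (L(r, N) = -1/2 + ((N + 5)*(6 + N))/4 = -1/2 + ((5 + N)*(6 + N))/4 = -1/2 + (5 + N)*(6 + N)/4)
G = 6
((59 + 73) + 73)*G = ((59 + 73) + 73)*6 = (132 + 73)*6 = 205*6 = 1230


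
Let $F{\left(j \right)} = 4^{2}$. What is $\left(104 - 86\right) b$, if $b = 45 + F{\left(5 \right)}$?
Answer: $1098$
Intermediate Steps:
$F{\left(j \right)} = 16$
$b = 61$ ($b = 45 + 16 = 61$)
$\left(104 - 86\right) b = \left(104 - 86\right) 61 = 18 \cdot 61 = 1098$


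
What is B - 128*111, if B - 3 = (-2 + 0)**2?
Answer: -14201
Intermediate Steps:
B = 7 (B = 3 + (-2 + 0)**2 = 3 + (-2)**2 = 3 + 4 = 7)
B - 128*111 = 7 - 128*111 = 7 - 14208 = -14201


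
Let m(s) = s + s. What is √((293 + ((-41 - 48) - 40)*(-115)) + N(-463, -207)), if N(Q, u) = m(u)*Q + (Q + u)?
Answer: 2*√51535 ≈ 454.03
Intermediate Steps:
m(s) = 2*s
N(Q, u) = Q + u + 2*Q*u (N(Q, u) = (2*u)*Q + (Q + u) = 2*Q*u + (Q + u) = Q + u + 2*Q*u)
√((293 + ((-41 - 48) - 40)*(-115)) + N(-463, -207)) = √((293 + ((-41 - 48) - 40)*(-115)) + (-463 - 207 + 2*(-463)*(-207))) = √((293 + (-89 - 40)*(-115)) + (-463 - 207 + 191682)) = √((293 - 129*(-115)) + 191012) = √((293 + 14835) + 191012) = √(15128 + 191012) = √206140 = 2*√51535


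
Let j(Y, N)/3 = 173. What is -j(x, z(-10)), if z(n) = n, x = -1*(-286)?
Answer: -519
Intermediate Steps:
x = 286
j(Y, N) = 519 (j(Y, N) = 3*173 = 519)
-j(x, z(-10)) = -1*519 = -519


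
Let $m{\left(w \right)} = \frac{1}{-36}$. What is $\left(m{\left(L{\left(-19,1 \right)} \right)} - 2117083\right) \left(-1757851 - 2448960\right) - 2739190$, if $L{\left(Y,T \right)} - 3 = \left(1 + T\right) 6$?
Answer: $\frac{320621955479239}{36} \approx 8.9062 \cdot 10^{12}$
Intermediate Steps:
$L{\left(Y,T \right)} = 9 + 6 T$ ($L{\left(Y,T \right)} = 3 + \left(1 + T\right) 6 = 3 + \left(6 + 6 T\right) = 9 + 6 T$)
$m{\left(w \right)} = - \frac{1}{36}$
$\left(m{\left(L{\left(-19,1 \right)} \right)} - 2117083\right) \left(-1757851 - 2448960\right) - 2739190 = \left(- \frac{1}{36} - 2117083\right) \left(-1757851 - 2448960\right) - 2739190 = \left(- \frac{76214989}{36}\right) \left(-4206811\right) - 2739190 = \frac{320622054090079}{36} - 2739190 = \frac{320621955479239}{36}$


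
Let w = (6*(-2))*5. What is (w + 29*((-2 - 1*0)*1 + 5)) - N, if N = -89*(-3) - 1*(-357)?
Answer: -597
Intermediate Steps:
w = -60 (w = -12*5 = -60)
N = 624 (N = 267 + 357 = 624)
(w + 29*((-2 - 1*0)*1 + 5)) - N = (-60 + 29*((-2 - 1*0)*1 + 5)) - 1*624 = (-60 + 29*((-2 + 0)*1 + 5)) - 624 = (-60 + 29*(-2*1 + 5)) - 624 = (-60 + 29*(-2 + 5)) - 624 = (-60 + 29*3) - 624 = (-60 + 87) - 624 = 27 - 624 = -597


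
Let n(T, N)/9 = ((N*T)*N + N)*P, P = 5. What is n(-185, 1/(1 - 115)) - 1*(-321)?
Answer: 462029/1444 ≈ 319.96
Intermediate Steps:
n(T, N) = 45*N + 45*T*N**2 (n(T, N) = 9*(((N*T)*N + N)*5) = 9*((T*N**2 + N)*5) = 9*((N + T*N**2)*5) = 9*(5*N + 5*T*N**2) = 45*N + 45*T*N**2)
n(-185, 1/(1 - 115)) - 1*(-321) = 45*(1 - 185/(1 - 115))/(1 - 115) - 1*(-321) = 45*(1 - 185/(-114))/(-114) + 321 = 45*(-1/114)*(1 - 1/114*(-185)) + 321 = 45*(-1/114)*(1 + 185/114) + 321 = 45*(-1/114)*(299/114) + 321 = -1495/1444 + 321 = 462029/1444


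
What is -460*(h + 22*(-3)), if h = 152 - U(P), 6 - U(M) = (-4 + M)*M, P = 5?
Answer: -39100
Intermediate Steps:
U(M) = 6 - M*(-4 + M) (U(M) = 6 - (-4 + M)*M = 6 - M*(-4 + M))
h = 151 (h = 152 - (6 - 1*5**2 + 4*5) = 152 - (6 - 1*25 + 20) = 152 - (6 - 25 + 20) = 152 - 1*1 = 152 - 1 = 151)
-460*(h + 22*(-3)) = -460*(151 + 22*(-3)) = -460*(151 - 66) = -460*85 = -39100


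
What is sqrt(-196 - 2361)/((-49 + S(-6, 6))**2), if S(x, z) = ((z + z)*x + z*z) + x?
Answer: I*sqrt(2557)/8281 ≈ 0.0061064*I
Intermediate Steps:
S(x, z) = x + z**2 + 2*x*z (S(x, z) = ((2*z)*x + z**2) + x = (2*x*z + z**2) + x = (z**2 + 2*x*z) + x = x + z**2 + 2*x*z)
sqrt(-196 - 2361)/((-49 + S(-6, 6))**2) = sqrt(-196 - 2361)/((-49 + (-6 + 6**2 + 2*(-6)*6))**2) = sqrt(-2557)/((-49 + (-6 + 36 - 72))**2) = (I*sqrt(2557))/((-49 - 42)**2) = (I*sqrt(2557))/((-91)**2) = (I*sqrt(2557))/8281 = (I*sqrt(2557))*(1/8281) = I*sqrt(2557)/8281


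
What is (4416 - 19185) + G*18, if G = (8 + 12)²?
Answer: -7569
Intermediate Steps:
G = 400 (G = 20² = 400)
(4416 - 19185) + G*18 = (4416 - 19185) + 400*18 = -14769 + 7200 = -7569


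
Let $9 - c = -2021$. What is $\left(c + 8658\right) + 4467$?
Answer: $15155$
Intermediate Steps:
$c = 2030$ ($c = 9 - -2021 = 9 + 2021 = 2030$)
$\left(c + 8658\right) + 4467 = \left(2030 + 8658\right) + 4467 = 10688 + 4467 = 15155$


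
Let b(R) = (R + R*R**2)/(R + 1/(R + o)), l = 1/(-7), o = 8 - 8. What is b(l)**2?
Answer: 1/2401 ≈ 0.00041649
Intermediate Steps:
o = 0
l = -1/7 ≈ -0.14286
b(R) = (R + R**3)/(R + 1/R) (b(R) = (R + R*R**2)/(R + 1/(R + 0)) = (R + R**3)/(R + 1/R))
b(l)**2 = ((-1/7)**2)**2 = (1/49)**2 = 1/2401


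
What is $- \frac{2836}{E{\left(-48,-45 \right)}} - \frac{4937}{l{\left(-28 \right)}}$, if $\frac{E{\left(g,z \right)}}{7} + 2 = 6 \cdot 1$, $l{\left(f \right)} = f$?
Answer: $\frac{2101}{28} \approx 75.036$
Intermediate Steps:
$E{\left(g,z \right)} = 28$ ($E{\left(g,z \right)} = -14 + 7 \cdot 6 \cdot 1 = -14 + 7 \cdot 6 = -14 + 42 = 28$)
$- \frac{2836}{E{\left(-48,-45 \right)}} - \frac{4937}{l{\left(-28 \right)}} = - \frac{2836}{28} - \frac{4937}{-28} = \left(-2836\right) \frac{1}{28} - - \frac{4937}{28} = - \frac{709}{7} + \frac{4937}{28} = \frac{2101}{28}$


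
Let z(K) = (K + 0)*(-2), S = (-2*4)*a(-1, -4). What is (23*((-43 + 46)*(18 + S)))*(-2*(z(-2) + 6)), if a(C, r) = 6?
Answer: 41400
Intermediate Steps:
S = -48 (S = -2*4*6 = -8*6 = -48)
z(K) = -2*K (z(K) = K*(-2) = -2*K)
(23*((-43 + 46)*(18 + S)))*(-2*(z(-2) + 6)) = (23*((-43 + 46)*(18 - 48)))*(-2*(-2*(-2) + 6)) = (23*(3*(-30)))*(-2*(4 + 6)) = (23*(-90))*(-2*10) = -2070*(-20) = 41400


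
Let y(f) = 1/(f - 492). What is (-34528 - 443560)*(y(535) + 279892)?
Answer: -5753959757416/43 ≈ -1.3381e+11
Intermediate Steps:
y(f) = 1/(-492 + f)
(-34528 - 443560)*(y(535) + 279892) = (-34528 - 443560)*(1/(-492 + 535) + 279892) = -478088*(1/43 + 279892) = -478088*12035357/43 = -5753959757416/43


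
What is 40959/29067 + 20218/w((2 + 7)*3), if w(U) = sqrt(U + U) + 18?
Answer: 196096997/145335 - 10109*sqrt(6)/45 ≈ 799.01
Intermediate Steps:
w(U) = 18 + sqrt(2)*sqrt(U) (w(U) = sqrt(2*U) + 18 = sqrt(2)*sqrt(U) + 18 = 18 + sqrt(2)*sqrt(U))
40959/29067 + 20218/w((2 + 7)*3) = 40959/29067 + 20218/(18 + sqrt(2)*sqrt((2 + 7)*3)) = 40959*(1/29067) + 20218/(18 + sqrt(2)*sqrt(9*3)) = 13653/9689 + 20218/(18 + sqrt(2)*sqrt(27)) = 13653/9689 + 20218/(18 + sqrt(2)*(3*sqrt(3))) = 13653/9689 + 20218/(18 + 3*sqrt(6))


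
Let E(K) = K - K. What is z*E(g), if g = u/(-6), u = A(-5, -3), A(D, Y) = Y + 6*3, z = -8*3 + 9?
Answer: 0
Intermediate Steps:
z = -15 (z = -24 + 9 = -15)
A(D, Y) = 18 + Y (A(D, Y) = Y + 18 = 18 + Y)
u = 15 (u = 18 - 3 = 15)
g = -5/2 (g = 15/(-6) = 15*(-⅙) = -5/2 ≈ -2.5000)
E(K) = 0
z*E(g) = -15*0 = 0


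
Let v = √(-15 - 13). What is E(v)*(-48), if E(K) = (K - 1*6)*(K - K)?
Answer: 0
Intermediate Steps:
v = 2*I*√7 (v = √(-28) = 2*I*√7 ≈ 5.2915*I)
E(K) = 0 (E(K) = (K - 6)*0 = (-6 + K)*0 = 0)
E(v)*(-48) = 0*(-48) = 0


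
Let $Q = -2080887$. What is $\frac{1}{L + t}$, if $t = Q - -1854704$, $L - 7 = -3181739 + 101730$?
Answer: $- \frac{1}{3306185} \approx -3.0246 \cdot 10^{-7}$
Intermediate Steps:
$L = -3080002$ ($L = 7 + \left(-3181739 + 101730\right) = 7 - 3080009 = -3080002$)
$t = -226183$ ($t = -2080887 - -1854704 = -2080887 + 1854704 = -226183$)
$\frac{1}{L + t} = \frac{1}{-3080002 - 226183} = \frac{1}{-3306185} = - \frac{1}{3306185}$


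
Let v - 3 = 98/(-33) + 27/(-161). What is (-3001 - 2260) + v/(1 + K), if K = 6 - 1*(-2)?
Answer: -251565967/47817 ≈ -5261.0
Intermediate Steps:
K = 8 (K = 6 + 2 = 8)
v = -730/5313 (v = 3 + (98/(-33) + 27/(-161)) = 3 + (98*(-1/33) + 27*(-1/161)) = 3 + (-98/33 - 27/161) = 3 - 16669/5313 = -730/5313 ≈ -0.13740)
(-3001 - 2260) + v/(1 + K) = (-3001 - 2260) - 730/5313/(1 + 8) = -5261 - 730/5313/9 = -5261 + (⅑)*(-730/5313) = -5261 - 730/47817 = -251565967/47817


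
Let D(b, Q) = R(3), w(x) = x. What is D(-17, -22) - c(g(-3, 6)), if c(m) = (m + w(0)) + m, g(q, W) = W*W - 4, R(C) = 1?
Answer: -63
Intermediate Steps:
D(b, Q) = 1
g(q, W) = -4 + W² (g(q, W) = W² - 4 = -4 + W²)
c(m) = 2*m (c(m) = (m + 0) + m = m + m = 2*m)
D(-17, -22) - c(g(-3, 6)) = 1 - 2*(-4 + 6²) = 1 - 2*(-4 + 36) = 1 - 2*32 = 1 - 1*64 = 1 - 64 = -63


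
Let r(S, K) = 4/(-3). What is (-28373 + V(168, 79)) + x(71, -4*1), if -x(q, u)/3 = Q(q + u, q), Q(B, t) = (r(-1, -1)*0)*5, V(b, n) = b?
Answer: -28205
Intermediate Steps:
r(S, K) = -4/3 (r(S, K) = 4*(-⅓) = -4/3)
Q(B, t) = 0 (Q(B, t) = -4/3*0*5 = 0*5 = 0)
x(q, u) = 0 (x(q, u) = -3*0 = 0)
(-28373 + V(168, 79)) + x(71, -4*1) = (-28373 + 168) + 0 = -28205 + 0 = -28205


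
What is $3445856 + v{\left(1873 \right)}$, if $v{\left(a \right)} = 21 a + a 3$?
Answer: $3490808$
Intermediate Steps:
$v{\left(a \right)} = 24 a$ ($v{\left(a \right)} = 21 a + 3 a = 24 a$)
$3445856 + v{\left(1873 \right)} = 3445856 + 24 \cdot 1873 = 3445856 + 44952 = 3490808$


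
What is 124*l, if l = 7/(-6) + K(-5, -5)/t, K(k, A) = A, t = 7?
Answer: -4898/21 ≈ -233.24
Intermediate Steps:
l = -79/42 (l = 7/(-6) - 5/7 = 7*(-⅙) - 5*⅐ = -7/6 - 5/7 = -79/42 ≈ -1.8810)
124*l = 124*(-79/42) = -4898/21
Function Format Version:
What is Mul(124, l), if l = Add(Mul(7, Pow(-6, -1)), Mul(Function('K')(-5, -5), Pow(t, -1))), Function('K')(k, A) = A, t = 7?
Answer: Rational(-4898, 21) ≈ -233.24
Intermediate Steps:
l = Rational(-79, 42) (l = Add(Mul(7, Pow(-6, -1)), Mul(-5, Pow(7, -1))) = Add(Mul(7, Rational(-1, 6)), Mul(-5, Rational(1, 7))) = Add(Rational(-7, 6), Rational(-5, 7)) = Rational(-79, 42) ≈ -1.8810)
Mul(124, l) = Mul(124, Rational(-79, 42)) = Rational(-4898, 21)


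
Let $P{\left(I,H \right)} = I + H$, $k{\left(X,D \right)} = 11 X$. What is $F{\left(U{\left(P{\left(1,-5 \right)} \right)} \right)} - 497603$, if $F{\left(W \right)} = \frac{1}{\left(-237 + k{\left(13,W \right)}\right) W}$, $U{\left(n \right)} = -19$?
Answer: $- \frac{888718957}{1786} \approx -4.976 \cdot 10^{5}$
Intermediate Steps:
$P{\left(I,H \right)} = H + I$
$F{\left(W \right)} = - \frac{1}{94 W}$ ($F{\left(W \right)} = \frac{1}{\left(-237 + 11 \cdot 13\right) W} = \frac{1}{\left(-237 + 143\right) W} = \frac{1}{\left(-94\right) W} = - \frac{1}{94 W}$)
$F{\left(U{\left(P{\left(1,-5 \right)} \right)} \right)} - 497603 = - \frac{1}{94 \left(-19\right)} - 497603 = \left(- \frac{1}{94}\right) \left(- \frac{1}{19}\right) - 497603 = \frac{1}{1786} - 497603 = - \frac{888718957}{1786}$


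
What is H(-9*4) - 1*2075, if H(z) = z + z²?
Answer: -815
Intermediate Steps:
H(-9*4) - 1*2075 = (-9*4)*(1 - 9*4) - 1*2075 = -36*(1 - 36) - 2075 = -36*(-35) - 2075 = 1260 - 2075 = -815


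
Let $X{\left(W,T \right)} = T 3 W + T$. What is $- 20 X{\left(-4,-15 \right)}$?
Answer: $-3300$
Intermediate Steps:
$X{\left(W,T \right)} = T + 3 T W$ ($X{\left(W,T \right)} = 3 T W + T = T + 3 T W$)
$- 20 X{\left(-4,-15 \right)} = - 20 \left(- 15 \left(1 + 3 \left(-4\right)\right)\right) = - 20 \left(- 15 \left(1 - 12\right)\right) = - 20 \left(\left(-15\right) \left(-11\right)\right) = \left(-20\right) 165 = -3300$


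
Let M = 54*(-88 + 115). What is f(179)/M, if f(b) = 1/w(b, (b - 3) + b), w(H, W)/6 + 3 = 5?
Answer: 1/17496 ≈ 5.7156e-5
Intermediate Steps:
w(H, W) = 12 (w(H, W) = -18 + 6*5 = -18 + 30 = 12)
M = 1458 (M = 54*27 = 1458)
f(b) = 1/12
f(179)/M = (1/12)/1458 = (1/12)*(1/1458) = 1/17496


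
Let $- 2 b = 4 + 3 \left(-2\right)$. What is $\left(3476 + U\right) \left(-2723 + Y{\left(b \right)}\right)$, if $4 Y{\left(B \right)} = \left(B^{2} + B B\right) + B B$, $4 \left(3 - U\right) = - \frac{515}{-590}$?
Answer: $- \frac{17879574665}{1888} \approx -9.4701 \cdot 10^{6}$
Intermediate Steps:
$b = 1$ ($b = - \frac{4 + 3 \left(-2\right)}{2} = - \frac{4 - 6}{2} = \left(- \frac{1}{2}\right) \left(-2\right) = 1$)
$U = \frac{1313}{472}$ ($U = 3 - \frac{\left(-515\right) \frac{1}{-590}}{4} = 3 - \frac{\left(-515\right) \left(- \frac{1}{590}\right)}{4} = 3 - \frac{103}{472} = \frac{1313}{472} \approx 2.7818$)
$Y{\left(B \right)} = \frac{3 B^{2}}{4}$ ($Y{\left(B \right)} = \frac{\left(B^{2} + B B\right) + B B}{4} = \frac{\left(B^{2} + B^{2}\right) + B^{2}}{4} = \frac{2 B^{2} + B^{2}}{4} = \frac{3 B^{2}}{4}$)
$\left(3476 + U\right) \left(-2723 + Y{\left(b \right)}\right) = \left(3476 + \frac{1313}{472}\right) \left(-2723 + \frac{3 \cdot 1^{2}}{4}\right) = \frac{1641985 \left(-2723 + \frac{3}{4} \cdot 1\right)}{472} = \frac{1641985 \left(-2723 + \frac{3}{4}\right)}{472} = \frac{1641985}{472} \left(- \frac{10889}{4}\right) = - \frac{17879574665}{1888}$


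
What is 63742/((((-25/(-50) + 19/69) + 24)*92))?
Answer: 95613/3419 ≈ 27.965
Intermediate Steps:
63742/((((-25/(-50) + 19/69) + 24)*92)) = 63742/((((-25*(-1/50) + 19*(1/69)) + 24)*92)) = 63742/((((½ + 19/69) + 24)*92)) = 63742/(((107/138 + 24)*92)) = 63742/(((3419/138)*92)) = 63742/(6838/3) = 63742*(3/6838) = 95613/3419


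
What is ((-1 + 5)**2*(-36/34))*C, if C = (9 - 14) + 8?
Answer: -864/17 ≈ -50.824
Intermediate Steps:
C = 3 (C = -5 + 8 = 3)
((-1 + 5)**2*(-36/34))*C = ((-1 + 5)**2*(-36/34))*3 = (4**2*(-36*1/34))*3 = (16*(-18/17))*3 = -288/17*3 = -864/17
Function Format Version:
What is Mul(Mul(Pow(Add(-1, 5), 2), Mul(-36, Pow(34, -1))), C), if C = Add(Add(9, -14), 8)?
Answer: Rational(-864, 17) ≈ -50.824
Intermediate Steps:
C = 3 (C = Add(-5, 8) = 3)
Mul(Mul(Pow(Add(-1, 5), 2), Mul(-36, Pow(34, -1))), C) = Mul(Mul(Pow(Add(-1, 5), 2), Mul(-36, Pow(34, -1))), 3) = Mul(Mul(Pow(4, 2), Mul(-36, Rational(1, 34))), 3) = Mul(Mul(16, Rational(-18, 17)), 3) = Mul(Rational(-288, 17), 3) = Rational(-864, 17)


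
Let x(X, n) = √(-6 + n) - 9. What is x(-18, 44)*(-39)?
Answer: 351 - 39*√38 ≈ 110.59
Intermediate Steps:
x(X, n) = -9 + √(-6 + n)
x(-18, 44)*(-39) = (-9 + √(-6 + 44))*(-39) = (-9 + √38)*(-39) = 351 - 39*√38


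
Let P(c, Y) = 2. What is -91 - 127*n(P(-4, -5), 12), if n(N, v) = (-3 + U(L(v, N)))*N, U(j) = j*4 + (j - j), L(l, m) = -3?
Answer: 3719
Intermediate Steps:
U(j) = 4*j (U(j) = 4*j + 0 = 4*j)
n(N, v) = -15*N (n(N, v) = (-3 + 4*(-3))*N = (-3 - 12)*N = -15*N)
-91 - 127*n(P(-4, -5), 12) = -91 - (-1905)*2 = -91 - 127*(-30) = -91 + 3810 = 3719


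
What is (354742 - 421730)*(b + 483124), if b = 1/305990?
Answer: -4951455290816934/152995 ≈ -3.2364e+10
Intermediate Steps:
b = 1/305990 ≈ 3.2681e-6
(354742 - 421730)*(b + 483124) = (354742 - 421730)*(1/305990 + 483124) = -66988*147831112761/305990 = -4951455290816934/152995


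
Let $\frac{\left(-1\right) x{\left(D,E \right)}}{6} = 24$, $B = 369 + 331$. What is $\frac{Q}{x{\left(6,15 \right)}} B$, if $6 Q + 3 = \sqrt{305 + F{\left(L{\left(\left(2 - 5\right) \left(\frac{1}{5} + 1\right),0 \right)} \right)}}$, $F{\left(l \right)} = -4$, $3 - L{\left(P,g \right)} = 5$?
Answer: $\frac{175}{72} - \frac{175 \sqrt{301}}{216} \approx -11.626$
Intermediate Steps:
$B = 700$
$L{\left(P,g \right)} = -2$ ($L{\left(P,g \right)} = 3 - 5 = -2$)
$x{\left(D,E \right)} = -144$ ($x{\left(D,E \right)} = \left(-6\right) 24 = -144$)
$Q = - \frac{1}{2} + \frac{\sqrt{301}}{6}$ ($Q = - \frac{1}{2} + \frac{\sqrt{305 - 4}}{6} = - \frac{1}{2} + \frac{\sqrt{301}}{6} \approx 2.3916$)
$\frac{Q}{x{\left(6,15 \right)}} B = \frac{- \frac{1}{2} + \frac{\sqrt{301}}{6}}{-144} \cdot 700 = \left(- \frac{1}{2} + \frac{\sqrt{301}}{6}\right) \left(- \frac{1}{144}\right) 700 = \left(\frac{1}{288} - \frac{\sqrt{301}}{864}\right) 700 = \frac{175}{72} - \frac{175 \sqrt{301}}{216}$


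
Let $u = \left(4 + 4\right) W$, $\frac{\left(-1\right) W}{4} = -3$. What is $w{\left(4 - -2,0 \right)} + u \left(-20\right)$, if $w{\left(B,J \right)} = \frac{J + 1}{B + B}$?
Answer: $- \frac{23039}{12} \approx -1919.9$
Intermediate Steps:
$W = 12$ ($W = \left(-4\right) \left(-3\right) = 12$)
$w{\left(B,J \right)} = \frac{1 + J}{2 B}$
$u = 96$ ($u = \left(4 + 4\right) 12 = 8 \cdot 12 = 96$)
$w{\left(4 - -2,0 \right)} + u \left(-20\right) = \frac{1 + 0}{2 \left(4 - -2\right)} + 96 \left(-20\right) = \frac{1}{2} \frac{1}{4 + 2} \cdot 1 - 1920 = \frac{1}{2} \cdot \frac{1}{6} \cdot 1 - 1920 = \frac{1}{12} - 1920 = - \frac{23039}{12}$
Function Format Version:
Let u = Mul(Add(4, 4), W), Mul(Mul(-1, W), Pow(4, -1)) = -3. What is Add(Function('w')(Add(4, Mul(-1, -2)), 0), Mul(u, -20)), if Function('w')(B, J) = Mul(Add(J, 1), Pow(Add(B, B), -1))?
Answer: Rational(-23039, 12) ≈ -1919.9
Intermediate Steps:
W = 12 (W = Mul(-4, -3) = 12)
Function('w')(B, J) = Mul(Rational(1, 2), Pow(B, -1), Add(1, J)) (Function('w')(B, J) = Mul(Add(1, J), Pow(Mul(2, B), -1)) = Mul(Add(1, J), Mul(Rational(1, 2), Pow(B, -1))) = Mul(Rational(1, 2), Pow(B, -1), Add(1, J)))
u = 96 (u = Mul(Add(4, 4), 12) = Mul(8, 12) = 96)
Add(Function('w')(Add(4, Mul(-1, -2)), 0), Mul(u, -20)) = Add(Mul(Rational(1, 2), Pow(Add(4, Mul(-1, -2)), -1), Add(1, 0)), Mul(96, -20)) = Add(Mul(Rational(1, 2), Pow(Add(4, 2), -1), 1), -1920) = Add(Mul(Rational(1, 2), Pow(6, -1), 1), -1920) = Add(Mul(Rational(1, 2), Rational(1, 6), 1), -1920) = Add(Rational(1, 12), -1920) = Rational(-23039, 12)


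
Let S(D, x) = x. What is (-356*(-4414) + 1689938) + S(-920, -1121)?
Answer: 3260201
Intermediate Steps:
(-356*(-4414) + 1689938) + S(-920, -1121) = (-356*(-4414) + 1689938) - 1121 = (1571384 + 1689938) - 1121 = 3261322 - 1121 = 3260201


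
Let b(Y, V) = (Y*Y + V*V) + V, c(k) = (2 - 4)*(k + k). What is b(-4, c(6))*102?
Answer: 57936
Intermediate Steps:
c(k) = -4*k
b(Y, V) = V + V² + Y² (b(Y, V) = (Y² + V²) + V = (V² + Y²) + V = V + V² + Y²)
b(-4, c(6))*102 = (-4*6 + (-4*6)² + (-4)²)*102 = (-24 + (-24)² + 16)*102 = (-24 + 576 + 16)*102 = 568*102 = 57936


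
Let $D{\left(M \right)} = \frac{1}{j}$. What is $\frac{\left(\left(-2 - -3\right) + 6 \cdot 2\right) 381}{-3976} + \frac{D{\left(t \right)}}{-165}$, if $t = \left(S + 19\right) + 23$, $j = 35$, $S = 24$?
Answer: $- \frac{4086793}{3280200} \approx -1.2459$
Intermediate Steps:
$t = 66$ ($t = \left(24 + 19\right) + 23 = 43 + 23 = 66$)
$D{\left(M \right)} = \frac{1}{35}$
$\frac{\left(\left(-2 - -3\right) + 6 \cdot 2\right) 381}{-3976} + \frac{D{\left(t \right)}}{-165} = \frac{\left(\left(-2 - -3\right) + 6 \cdot 2\right) 381}{-3976} + \frac{1}{35 \left(-165\right)} = \left(\left(-2 + 3\right) + 12\right) 381 \left(- \frac{1}{3976}\right) + \frac{1}{35} \left(- \frac{1}{165}\right) = \left(1 + 12\right) 381 \left(- \frac{1}{3976}\right) - \frac{1}{5775} = 13 \cdot 381 \left(- \frac{1}{3976}\right) - \frac{1}{5775} = 4953 \left(- \frac{1}{3976}\right) - \frac{1}{5775} = - \frac{4953}{3976} - \frac{1}{5775} = - \frac{4086793}{3280200}$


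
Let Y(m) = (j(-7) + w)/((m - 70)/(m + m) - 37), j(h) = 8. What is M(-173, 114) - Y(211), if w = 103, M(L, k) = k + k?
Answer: 3574686/15473 ≈ 231.03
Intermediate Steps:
M(L, k) = 2*k
Y(m) = 111/(-37 + (-70 + m)/(2*m)) (Y(m) = (8 + 103)/((m - 70)/(m + m) - 37) = 111/((-70 + m)/((2*m)) - 37) = 111/((-70 + m)*(1/(2*m)) - 37) = 111/((-70 + m)/(2*m) - 37) = 111/(-37 + (-70 + m)/(2*m)))
M(-173, 114) - Y(211) = 2*114 - (-222)*211/(70 + 73*211) = 228 - (-222)*211/(70 + 15403) = 228 - (-222)*211/15473 = 228 - 1*(-46842/15473) = 228 + 46842/15473 = 3574686/15473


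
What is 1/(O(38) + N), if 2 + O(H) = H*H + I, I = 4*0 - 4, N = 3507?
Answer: 1/4945 ≈ 0.00020222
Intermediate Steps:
I = -4 (I = 0 - 4 = -4)
O(H) = -6 + H² (O(H) = -2 + (H*H - 4) = -2 + (H² - 4) = -2 + (-4 + H²) = -6 + H²)
1/(O(38) + N) = 1/((-6 + 38²) + 3507) = 1/((-6 + 1444) + 3507) = 1/(1438 + 3507) = 1/4945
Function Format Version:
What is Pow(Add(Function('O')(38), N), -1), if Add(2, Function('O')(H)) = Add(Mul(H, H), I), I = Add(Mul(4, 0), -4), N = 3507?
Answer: Rational(1, 4945) ≈ 0.00020222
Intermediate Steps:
I = -4 (I = Add(0, -4) = -4)
Function('O')(H) = Add(-6, Pow(H, 2)) (Function('O')(H) = Add(-2, Add(Mul(H, H), -4)) = Add(-2, Add(Pow(H, 2), -4)) = Add(-2, Add(-4, Pow(H, 2))) = Add(-6, Pow(H, 2)))
Pow(Add(Function('O')(38), N), -1) = Pow(Add(Add(-6, Pow(38, 2)), 3507), -1) = Pow(Add(Add(-6, 1444), 3507), -1) = Pow(Add(1438, 3507), -1) = Pow(4945, -1) = Rational(1, 4945)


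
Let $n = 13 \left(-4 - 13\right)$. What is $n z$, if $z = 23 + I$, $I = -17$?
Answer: $-1326$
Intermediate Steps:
$z = 6$ ($z = 23 - 17 = 6$)
$n = -221$ ($n = 13 \left(-17\right) = -221$)
$n z = \left(-221\right) 6 = -1326$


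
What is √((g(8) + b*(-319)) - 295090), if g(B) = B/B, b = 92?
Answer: I*√324437 ≈ 569.59*I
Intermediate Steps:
g(B) = 1
√((g(8) + b*(-319)) - 295090) = √((1 + 92*(-319)) - 295090) = √((1 - 29348) - 295090) = √(-29347 - 295090) = √(-324437) = I*√324437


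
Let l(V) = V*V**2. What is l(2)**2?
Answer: 64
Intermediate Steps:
l(V) = V**3
l(2)**2 = (2**3)**2 = 8**2 = 64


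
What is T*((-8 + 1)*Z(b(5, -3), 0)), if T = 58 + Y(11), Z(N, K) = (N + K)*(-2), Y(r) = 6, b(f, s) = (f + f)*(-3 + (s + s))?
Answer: -80640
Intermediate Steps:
b(f, s) = 2*f*(-3 + 2*s) (b(f, s) = (2*f)*(-3 + 2*s) = 2*f*(-3 + 2*s))
Z(N, K) = -2*K - 2*N (Z(N, K) = (K + N)*(-2) = -2*K - 2*N)
T = 64 (T = 58 + 6 = 64)
T*((-8 + 1)*Z(b(5, -3), 0)) = 64*((-8 + 1)*(-2*0 - 4*5*(-3 + 2*(-3)))) = 64*(-7*(0 - 4*5*(-3 - 6))) = 64*(-7*(0 - 4*5*(-9))) = 64*(-7*(0 - 2*(-90))) = 64*(-7*(0 + 180)) = 64*(-7*180) = 64*(-1260) = -80640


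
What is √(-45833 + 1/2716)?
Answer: I*√84523567933/1358 ≈ 214.09*I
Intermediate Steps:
√(-45833 + 1/2716) = √(-124482427/2716) = I*√84523567933/1358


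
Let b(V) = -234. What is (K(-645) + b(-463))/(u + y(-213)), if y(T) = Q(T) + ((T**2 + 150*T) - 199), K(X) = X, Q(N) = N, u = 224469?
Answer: -879/237476 ≈ -0.0037014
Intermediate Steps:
y(T) = -199 + T**2 + 151*T (y(T) = T + ((T**2 + 150*T) - 199) = T + (-199 + T**2 + 150*T) = -199 + T**2 + 151*T)
(K(-645) + b(-463))/(u + y(-213)) = (-645 - 234)/(224469 + (-199 + (-213)**2 + 151*(-213))) = -879/(224469 + (-199 + 45369 - 32163)) = -879/(224469 + 13007) = -879/237476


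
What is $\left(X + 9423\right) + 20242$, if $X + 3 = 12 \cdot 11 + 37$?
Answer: $29831$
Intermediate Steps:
$X = 166$ ($X = -3 + \left(12 \cdot 11 + 37\right) = -3 + \left(132 + 37\right) = -3 + 169 = 166$)
$\left(X + 9423\right) + 20242 = \left(166 + 9423\right) + 20242 = 9589 + 20242 = 29831$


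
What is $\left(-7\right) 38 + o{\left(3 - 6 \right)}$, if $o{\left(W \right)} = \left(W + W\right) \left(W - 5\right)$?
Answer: $-218$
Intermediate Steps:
$o{\left(W \right)} = 2 W \left(-5 + W\right)$
$\left(-7\right) 38 + o{\left(3 - 6 \right)} = \left(-7\right) 38 + 2 \left(3 - 6\right) \left(-5 + \left(3 - 6\right)\right) = -266 + 2 \left(3 - 6\right) \left(-5 + \left(3 - 6\right)\right) = -266 + 2 \left(-3\right) \left(-5 - 3\right) = -266 + 2 \left(-3\right) \left(-8\right) = -266 + 48 = -218$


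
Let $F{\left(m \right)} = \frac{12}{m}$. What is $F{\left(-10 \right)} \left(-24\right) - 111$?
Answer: $- \frac{411}{5} \approx -82.2$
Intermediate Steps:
$F{\left(-10 \right)} \left(-24\right) - 111 = \frac{12}{-10} \left(-24\right) - 111 = 12 \left(- \frac{1}{10}\right) \left(-24\right) - 111 = \left(- \frac{6}{5}\right) \left(-24\right) - 111 = \frac{144}{5} - 111 = - \frac{411}{5}$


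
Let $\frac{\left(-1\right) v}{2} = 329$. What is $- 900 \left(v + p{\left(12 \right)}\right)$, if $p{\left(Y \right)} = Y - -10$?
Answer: $572400$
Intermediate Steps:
$v = -658$ ($v = \left(-2\right) 329 = -658$)
$p{\left(Y \right)} = 10 + Y$ ($p{\left(Y \right)} = Y + 10 = 10 + Y$)
$- 900 \left(v + p{\left(12 \right)}\right) = - 900 \left(-658 + \left(10 + 12\right)\right) = - 900 \left(-658 + 22\right) = \left(-900\right) \left(-636\right) = 572400$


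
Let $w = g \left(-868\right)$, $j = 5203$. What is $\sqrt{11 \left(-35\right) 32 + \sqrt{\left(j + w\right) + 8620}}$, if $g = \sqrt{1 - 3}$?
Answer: $\sqrt{-12320 + \sqrt{13823 - 868 i \sqrt{2}}} \approx 0.0236 - 110.46 i$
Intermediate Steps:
$g = i \sqrt{2}$ ($g = \sqrt{-2} = i \sqrt{2} \approx 1.4142 i$)
$w = - 868 i \sqrt{2}$ ($w = i \sqrt{2} \left(-868\right) = - 868 i \sqrt{2} \approx - 1227.5 i$)
$\sqrt{11 \left(-35\right) 32 + \sqrt{\left(j + w\right) + 8620}} = \sqrt{11 \left(-35\right) 32 + \sqrt{\left(5203 - 868 i \sqrt{2}\right) + 8620}} = \sqrt{\left(-385\right) 32 + \sqrt{13823 - 868 i \sqrt{2}}} = \sqrt{-12320 + \sqrt{13823 - 868 i \sqrt{2}}}$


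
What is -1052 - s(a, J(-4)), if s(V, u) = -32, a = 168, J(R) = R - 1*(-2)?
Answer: -1020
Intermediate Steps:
J(R) = 2 + R (J(R) = R + 2 = 2 + R)
-1052 - s(a, J(-4)) = -1052 - 1*(-32) = -1052 + 32 = -1020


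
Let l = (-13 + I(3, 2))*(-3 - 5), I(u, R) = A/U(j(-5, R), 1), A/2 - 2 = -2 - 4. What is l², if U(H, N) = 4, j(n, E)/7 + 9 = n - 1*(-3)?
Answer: 14400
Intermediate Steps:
j(n, E) = -42 + 7*n (j(n, E) = -63 + 7*(n - 1*(-3)) = -63 + 7*(n + 3) = -63 + 7*(3 + n) = -63 + (21 + 7*n) = -42 + 7*n)
A = -8 (A = 4 + 2*(-2 - 4) = 4 + 2*(-6) = 4 - 12 = -8)
I(u, R) = -2 (I(u, R) = -8/4 = -8*¼ = -2)
l = 120 (l = (-13 - 2)*(-3 - 5) = -15*(-8) = 120)
l² = 120² = 14400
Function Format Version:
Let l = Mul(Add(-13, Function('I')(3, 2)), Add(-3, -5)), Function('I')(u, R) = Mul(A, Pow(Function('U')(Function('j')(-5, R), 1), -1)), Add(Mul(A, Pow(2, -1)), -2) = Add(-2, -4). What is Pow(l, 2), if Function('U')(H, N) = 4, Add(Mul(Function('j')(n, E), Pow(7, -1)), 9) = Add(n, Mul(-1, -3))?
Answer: 14400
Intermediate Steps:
Function('j')(n, E) = Add(-42, Mul(7, n)) (Function('j')(n, E) = Add(-63, Mul(7, Add(n, Mul(-1, -3)))) = Add(-63, Mul(7, Add(n, 3))) = Add(-63, Mul(7, Add(3, n))) = Add(-63, Add(21, Mul(7, n))) = Add(-42, Mul(7, n)))
A = -8 (A = Add(4, Mul(2, Add(-2, -4))) = Add(4, Mul(2, -6)) = Add(4, -12) = -8)
Function('I')(u, R) = -2 (Function('I')(u, R) = Mul(-8, Pow(4, -1)) = Mul(-8, Rational(1, 4)) = -2)
l = 120 (l = Mul(Add(-13, -2), Add(-3, -5)) = Mul(-15, -8) = 120)
Pow(l, 2) = Pow(120, 2) = 14400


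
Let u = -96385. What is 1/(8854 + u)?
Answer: -1/87531 ≈ -1.1425e-5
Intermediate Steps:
1/(8854 + u) = 1/(8854 - 96385) = 1/(-87531) = -1/87531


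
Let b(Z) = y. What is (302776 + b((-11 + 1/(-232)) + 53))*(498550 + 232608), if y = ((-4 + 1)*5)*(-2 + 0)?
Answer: 221399029348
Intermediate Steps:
y = 30 (y = -3*5*(-2) = -15*(-2) = 30)
b(Z) = 30
(302776 + b((-11 + 1/(-232)) + 53))*(498550 + 232608) = (302776 + 30)*(498550 + 232608) = 302806*731158 = 221399029348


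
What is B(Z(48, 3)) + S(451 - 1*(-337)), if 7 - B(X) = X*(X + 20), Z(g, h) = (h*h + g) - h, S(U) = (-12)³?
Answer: -5717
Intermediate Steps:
S(U) = -1728
Z(g, h) = g + h² - h (Z(g, h) = (h² + g) - h = (g + h²) - h = g + h² - h)
B(X) = 7 - X*(20 + X) (B(X) = 7 - X*(X + 20) = 7 - X*(20 + X))
B(Z(48, 3)) + S(451 - 1*(-337)) = (7 - (48 + 3² - 1*3)² - 20*(48 + 3² - 1*3)) - 1728 = (7 - (48 + 9 - 3)² - 20*(48 + 9 - 3)) - 1728 = (7 - 1*54² - 20*54) - 1728 = (7 - 1*2916 - 1080) - 1728 = (7 - 2916 - 1080) - 1728 = -3989 - 1728 = -5717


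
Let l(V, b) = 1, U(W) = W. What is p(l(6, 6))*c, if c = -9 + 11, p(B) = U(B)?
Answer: 2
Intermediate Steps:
p(B) = B
c = 2
p(l(6, 6))*c = 1*2 = 2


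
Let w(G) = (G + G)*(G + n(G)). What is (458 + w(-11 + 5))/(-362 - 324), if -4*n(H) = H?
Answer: -256/343 ≈ -0.74636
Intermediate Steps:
n(H) = -H/4
w(G) = 3*G²/2 (w(G) = (G + G)*(G - G/4) = (2*G)*(3*G/4) = 3*G²/2)
(458 + w(-11 + 5))/(-362 - 324) = (458 + 3*(-11 + 5)²/2)/(-362 - 324) = (458 + (3/2)*(-6)²)/(-686) = (458 + (3/2)*36)*(-1/686) = (458 + 54)*(-1/686) = 512*(-1/686) = -256/343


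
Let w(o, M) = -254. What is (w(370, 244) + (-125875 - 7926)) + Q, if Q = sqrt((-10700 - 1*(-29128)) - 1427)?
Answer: -134055 + 3*sqrt(1889) ≈ -1.3392e+5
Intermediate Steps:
Q = 3*sqrt(1889) (Q = sqrt((-10700 + 29128) - 1427) = sqrt(18428 - 1427) = sqrt(17001) = 3*sqrt(1889) ≈ 130.39)
(w(370, 244) + (-125875 - 7926)) + Q = (-254 + (-125875 - 7926)) + 3*sqrt(1889) = (-254 - 133801) + 3*sqrt(1889) = -134055 + 3*sqrt(1889)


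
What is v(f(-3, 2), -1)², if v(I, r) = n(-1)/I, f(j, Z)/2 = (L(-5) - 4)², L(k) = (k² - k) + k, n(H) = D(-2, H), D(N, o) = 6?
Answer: 1/21609 ≈ 4.6277e-5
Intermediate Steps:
n(H) = 6
L(k) = k²
f(j, Z) = 882 (f(j, Z) = 2*((-5)² - 4)² = 2*(25 - 4)² = 2*21² = 2*441 = 882)
v(I, r) = 6/I
v(f(-3, 2), -1)² = (6/882)² = (6*(1/882))² = (1/147)² = 1/21609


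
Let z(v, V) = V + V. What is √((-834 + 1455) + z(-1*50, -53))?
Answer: √515 ≈ 22.694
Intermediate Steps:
z(v, V) = 2*V
√((-834 + 1455) + z(-1*50, -53)) = √((-834 + 1455) + 2*(-53)) = √(621 - 106) = √515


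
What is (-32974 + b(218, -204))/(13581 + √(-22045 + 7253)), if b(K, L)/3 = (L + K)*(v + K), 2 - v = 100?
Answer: -379371654/184458353 + 2402324*I*√2/184458353 ≈ -2.0567 + 0.018418*I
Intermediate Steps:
v = -98 (v = 2 - 1*100 = 2 - 100 = -98)
b(K, L) = 3*(-98 + K)*(K + L) (b(K, L) = 3*((L + K)*(-98 + K)) = 3*((K + L)*(-98 + K)) = 3*((-98 + K)*(K + L)) = 3*(-98 + K)*(K + L))
(-32974 + b(218, -204))/(13581 + √(-22045 + 7253)) = (-32974 + (-294*218 - 294*(-204) + 3*218² + 3*218*(-204)))/(13581 + √(-22045 + 7253)) = (-32974 + (-64092 + 59976 + 3*47524 - 133416))/(13581 + √(-14792)) = (-32974 + (-64092 + 59976 + 142572 - 133416))/(13581 + 86*I*√2) = (-32974 + 5040)/(13581 + 86*I*√2) = -27934/(13581 + 86*I*√2)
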